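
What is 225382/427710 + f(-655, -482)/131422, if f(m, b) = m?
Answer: 14670001577/28105251810 ≈ 0.52197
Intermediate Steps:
225382/427710 + f(-655, -482)/131422 = 225382/427710 - 655/131422 = 225382*(1/427710) - 655*1/131422 = 112691/213855 - 655/131422 = 14670001577/28105251810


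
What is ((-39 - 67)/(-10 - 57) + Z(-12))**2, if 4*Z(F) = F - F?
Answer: 11236/4489 ≈ 2.5030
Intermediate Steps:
Z(F) = 0 (Z(F) = (F - F)/4 = (1/4)*0 = 0)
((-39 - 67)/(-10 - 57) + Z(-12))**2 = ((-39 - 67)/(-10 - 57) + 0)**2 = (-106/(-67) + 0)**2 = (-106*(-1/67) + 0)**2 = (106/67 + 0)**2 = (106/67)**2 = 11236/4489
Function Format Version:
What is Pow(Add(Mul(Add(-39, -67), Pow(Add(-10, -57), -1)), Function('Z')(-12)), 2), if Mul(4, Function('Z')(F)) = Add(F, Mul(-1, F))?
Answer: Rational(11236, 4489) ≈ 2.5030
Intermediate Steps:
Function('Z')(F) = 0 (Function('Z')(F) = Mul(Rational(1, 4), Add(F, Mul(-1, F))) = Mul(Rational(1, 4), 0) = 0)
Pow(Add(Mul(Add(-39, -67), Pow(Add(-10, -57), -1)), Function('Z')(-12)), 2) = Pow(Add(Mul(Add(-39, -67), Pow(Add(-10, -57), -1)), 0), 2) = Pow(Add(Mul(-106, Pow(-67, -1)), 0), 2) = Pow(Add(Mul(-106, Rational(-1, 67)), 0), 2) = Pow(Add(Rational(106, 67), 0), 2) = Pow(Rational(106, 67), 2) = Rational(11236, 4489)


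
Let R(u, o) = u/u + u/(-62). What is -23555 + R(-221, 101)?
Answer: -1460127/62 ≈ -23550.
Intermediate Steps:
R(u, o) = 1 - u/62 (R(u, o) = 1 + u*(-1/62) = 1 - u/62)
-23555 + R(-221, 101) = -23555 + (1 - 1/62*(-221)) = -23555 + (1 + 221/62) = -23555 + 283/62 = -1460127/62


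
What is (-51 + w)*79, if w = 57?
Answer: 474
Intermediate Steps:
(-51 + w)*79 = (-51 + 57)*79 = 6*79 = 474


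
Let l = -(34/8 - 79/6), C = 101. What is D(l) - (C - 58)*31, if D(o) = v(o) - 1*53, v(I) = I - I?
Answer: -1386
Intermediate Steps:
v(I) = 0
l = 107/12 (l = -(34*(⅛) - 79*⅙) = -(17/4 - 79/6) = -1*(-107/12) = 107/12 ≈ 8.9167)
D(o) = -53 (D(o) = 0 - 1*53 = 0 - 53 = -53)
D(l) - (C - 58)*31 = -53 - (101 - 58)*31 = -53 - 43*31 = -53 - 1*1333 = -53 - 1333 = -1386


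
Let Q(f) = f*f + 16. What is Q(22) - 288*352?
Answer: -100876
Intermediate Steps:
Q(f) = 16 + f² (Q(f) = f² + 16 = 16 + f²)
Q(22) - 288*352 = (16 + 22²) - 288*352 = (16 + 484) - 101376 = 500 - 101376 = -100876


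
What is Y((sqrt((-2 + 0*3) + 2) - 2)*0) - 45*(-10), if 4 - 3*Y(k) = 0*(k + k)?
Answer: 1354/3 ≈ 451.33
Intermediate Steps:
Y(k) = 4/3 (Y(k) = 4/3 - 0*(k + k) = 4/3 - 0*2*k = 4/3 - 1/3*0 = 4/3 + 0 = 4/3)
Y((sqrt((-2 + 0*3) + 2) - 2)*0) - 45*(-10) = 4/3 - 45*(-10) = 4/3 + 450 = 1354/3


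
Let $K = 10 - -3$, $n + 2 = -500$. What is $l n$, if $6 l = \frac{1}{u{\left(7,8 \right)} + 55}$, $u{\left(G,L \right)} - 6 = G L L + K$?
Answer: $- \frac{251}{1566} \approx -0.16028$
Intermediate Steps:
$n = -502$ ($n = -2 - 500 = -502$)
$K = 13$ ($K = 10 + 3 = 13$)
$u{\left(G,L \right)} = 19 + G L^{2}$ ($u{\left(G,L \right)} = 6 + \left(G L L + 13\right) = 6 + \left(G L^{2} + 13\right) = 6 + \left(13 + G L^{2}\right) = 19 + G L^{2}$)
$l = \frac{1}{3132}$ ($l = \frac{1}{6 \left(\left(19 + 7 \cdot 8^{2}\right) + 55\right)} = \frac{1}{6 \left(\left(19 + 7 \cdot 64\right) + 55\right)} = \frac{1}{6 \left(\left(19 + 448\right) + 55\right)} = \frac{1}{6 \left(467 + 55\right)} = \frac{1}{6 \cdot 522} = \frac{1}{6} \cdot \frac{1}{522} = \frac{1}{3132} \approx 0.00031928$)
$l n = \frac{1}{3132} \left(-502\right) = - \frac{251}{1566}$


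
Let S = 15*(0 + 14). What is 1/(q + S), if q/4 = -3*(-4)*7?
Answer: 1/546 ≈ 0.0018315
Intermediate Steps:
S = 210 (S = 15*14 = 210)
q = 336 (q = 4*(-3*(-4)*7) = 4*(12*7) = 4*84 = 336)
1/(q + S) = 1/(336 + 210) = 1/546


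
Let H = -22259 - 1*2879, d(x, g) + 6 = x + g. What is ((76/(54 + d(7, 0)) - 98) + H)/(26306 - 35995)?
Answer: 1387904/532895 ≈ 2.6045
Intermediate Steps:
d(x, g) = -6 + g + x (d(x, g) = -6 + (x + g) = -6 + (g + x) = -6 + g + x)
H = -25138 (H = -22259 - 2879 = -25138)
((76/(54 + d(7, 0)) - 98) + H)/(26306 - 35995) = ((76/(54 + (-6 + 0 + 7)) - 98) - 25138)/(26306 - 35995) = ((76/(54 + 1) - 98) - 25138)/(-9689) = ((76/55 - 98) - 25138)*(-1/9689) = (-5314/55 - 25138)*(-1/9689) = -1387904/55*(-1/9689) = 1387904/532895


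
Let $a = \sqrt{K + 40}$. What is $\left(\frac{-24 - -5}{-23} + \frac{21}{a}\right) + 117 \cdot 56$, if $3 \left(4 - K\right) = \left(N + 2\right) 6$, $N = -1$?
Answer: $\frac{150715}{23} + \frac{\sqrt{42}}{2} \approx 6556.1$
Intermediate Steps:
$K = 2$ ($K = 4 - \frac{\left(-1 + 2\right) 6}{3} = 4 - \frac{1 \cdot 6}{3} = 4 - 2 = 2$)
$a = \sqrt{42}$ ($a = \sqrt{2 + 40} = \sqrt{42} \approx 6.4807$)
$\left(\frac{-24 - -5}{-23} + \frac{21}{a}\right) + 117 \cdot 56 = \left(\frac{-24 - -5}{-23} + \frac{21}{\sqrt{42}}\right) + 117 \cdot 56 = \left(\left(-24 + 5\right) \left(- \frac{1}{23}\right) + 21 \frac{\sqrt{42}}{42}\right) + 6552 = \left(\left(-19\right) \left(- \frac{1}{23}\right) + \frac{\sqrt{42}}{2}\right) + 6552 = \left(\frac{19}{23} + \frac{\sqrt{42}}{2}\right) + 6552 = \frac{150715}{23} + \frac{\sqrt{42}}{2}$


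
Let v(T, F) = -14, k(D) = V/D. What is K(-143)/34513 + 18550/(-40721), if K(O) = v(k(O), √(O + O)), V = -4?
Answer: -640786244/1405403873 ≈ -0.45594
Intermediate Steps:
k(D) = -4/D
K(O) = -14
K(-143)/34513 + 18550/(-40721) = -14/34513 + 18550/(-40721) = -14*1/34513 + 18550*(-1/40721) = -14/34513 - 18550/40721 = -640786244/1405403873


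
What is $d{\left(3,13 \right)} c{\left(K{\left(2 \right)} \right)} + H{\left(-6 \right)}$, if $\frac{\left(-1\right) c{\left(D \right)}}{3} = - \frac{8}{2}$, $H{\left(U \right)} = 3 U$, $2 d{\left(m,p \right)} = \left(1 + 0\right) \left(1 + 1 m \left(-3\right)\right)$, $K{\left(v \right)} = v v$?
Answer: $-66$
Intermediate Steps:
$K{\left(v \right)} = v^{2}$
$d{\left(m,p \right)} = \frac{1}{2} - \frac{3 m}{2}$ ($d{\left(m,p \right)} = \frac{\left(1 + 0\right) \left(1 + 1 m \left(-3\right)\right)}{2} = \frac{1 \left(1 + m \left(-3\right)\right)}{2} = \frac{1 \left(1 - 3 m\right)}{2} = \frac{1 - 3 m}{2} = \frac{1}{2} - \frac{3 m}{2}$)
$c{\left(D \right)} = 12$ ($c{\left(D \right)} = - 3 \left(- \frac{8}{2}\right) = - 3 \left(\left(-8\right) \frac{1}{2}\right) = \left(-3\right) \left(-4\right) = 12$)
$d{\left(3,13 \right)} c{\left(K{\left(2 \right)} \right)} + H{\left(-6 \right)} = \left(\frac{1}{2} - \frac{9}{2}\right) 12 + 3 \left(-6\right) = \left(\frac{1}{2} - \frac{9}{2}\right) 12 - 18 = \left(-4\right) 12 - 18 = -48 - 18 = -66$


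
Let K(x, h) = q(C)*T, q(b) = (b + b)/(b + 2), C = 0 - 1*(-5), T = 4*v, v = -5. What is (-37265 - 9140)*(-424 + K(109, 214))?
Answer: 147011040/7 ≈ 2.1002e+7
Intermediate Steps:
T = -20 (T = 4*(-5) = -20)
C = 5 (C = 0 + 5 = 5)
q(b) = 2*b/(2 + b) (q(b) = (2*b)/(2 + b) = 2*b/(2 + b))
K(x, h) = -200/7 (K(x, h) = (2*5/(2 + 5))*(-20) = (2*5/7)*(-20) = (2*5*(1/7))*(-20) = (10/7)*(-20) = -200/7)
(-37265 - 9140)*(-424 + K(109, 214)) = (-37265 - 9140)*(-424 - 200/7) = -46405*(-3168/7) = 147011040/7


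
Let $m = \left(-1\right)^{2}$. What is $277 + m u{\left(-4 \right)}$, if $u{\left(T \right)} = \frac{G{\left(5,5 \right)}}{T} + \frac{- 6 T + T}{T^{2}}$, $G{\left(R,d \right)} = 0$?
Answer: $\frac{1113}{4} \approx 278.25$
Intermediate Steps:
$m = 1$
$u{\left(T \right)} = - \frac{5}{T}$ ($u{\left(T \right)} = \frac{0}{T} + \frac{- 6 T + T}{T^{2}} = 0 + \frac{\left(-5\right) T}{T^{2}} = 0 - \frac{5}{T} = - \frac{5}{T}$)
$277 + m u{\left(-4 \right)} = 277 + 1 \left(- \frac{5}{-4}\right) = 277 + 1 \left(\left(-5\right) \left(- \frac{1}{4}\right)\right) = 277 + 1 \cdot \frac{5}{4} = 277 + \frac{5}{4} = \frac{1113}{4}$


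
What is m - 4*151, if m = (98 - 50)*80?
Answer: 3236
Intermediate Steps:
m = 3840 (m = 48*80 = 3840)
m - 4*151 = 3840 - 4*151 = 3840 - 1*604 = 3840 - 604 = 3236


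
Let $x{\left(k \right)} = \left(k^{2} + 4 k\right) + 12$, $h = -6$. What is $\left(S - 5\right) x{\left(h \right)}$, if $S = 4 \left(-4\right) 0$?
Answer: $-120$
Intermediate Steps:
$x{\left(k \right)} = 12 + k^{2} + 4 k$
$S = 0$ ($S = \left(-16\right) 0 = 0$)
$\left(S - 5\right) x{\left(h \right)} = \left(0 - 5\right) \left(12 + \left(-6\right)^{2} + 4 \left(-6\right)\right) = - 5 \left(12 + 36 - 24\right) = \left(-5\right) 24 = -120$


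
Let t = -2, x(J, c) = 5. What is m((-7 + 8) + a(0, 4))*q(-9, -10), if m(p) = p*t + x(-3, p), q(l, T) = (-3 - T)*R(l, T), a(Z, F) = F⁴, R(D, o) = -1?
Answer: 3563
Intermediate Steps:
q(l, T) = 3 + T (q(l, T) = (-3 - T)*(-1) = 3 + T)
m(p) = 5 - 2*p (m(p) = p*(-2) + 5 = -2*p + 5 = 5 - 2*p)
m((-7 + 8) + a(0, 4))*q(-9, -10) = (5 - 2*((-7 + 8) + 4⁴))*(3 - 10) = (5 - 2*(1 + 256))*(-7) = (5 - 2*257)*(-7) = (5 - 514)*(-7) = -509*(-7) = 3563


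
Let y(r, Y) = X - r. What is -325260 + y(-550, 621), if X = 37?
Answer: -324673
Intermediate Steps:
y(r, Y) = 37 - r
-325260 + y(-550, 621) = -325260 + (37 - 1*(-550)) = -325260 + (37 + 550) = -325260 + 587 = -324673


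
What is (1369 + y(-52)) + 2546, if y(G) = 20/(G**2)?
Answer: 2646545/676 ≈ 3915.0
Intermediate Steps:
y(G) = 20/G**2
(1369 + y(-52)) + 2546 = (1369 + 20/(-52)**2) + 2546 = (1369 + 20*(1/2704)) + 2546 = (1369 + 5/676) + 2546 = 925449/676 + 2546 = 2646545/676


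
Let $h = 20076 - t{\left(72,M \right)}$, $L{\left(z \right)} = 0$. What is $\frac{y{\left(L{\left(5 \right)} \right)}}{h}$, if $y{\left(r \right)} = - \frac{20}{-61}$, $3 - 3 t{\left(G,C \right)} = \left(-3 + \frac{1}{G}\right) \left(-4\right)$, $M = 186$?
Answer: $\frac{216}{13228033} \approx 1.6329 \cdot 10^{-5}$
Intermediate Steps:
$t{\left(G,C \right)} = -3 + \frac{4}{3 G}$ ($t{\left(G,C \right)} = 1 - \frac{\left(-3 + \frac{1}{G}\right) \left(-4\right)}{3} = 1 - \frac{12 - \frac{4}{G}}{3} = 1 - \left(4 - \frac{4}{3 G}\right) = -3 + \frac{4}{3 G}$)
$h = \frac{1084265}{54}$ ($h = 20076 - \left(-3 + \frac{4}{3 \cdot 72}\right) = 20076 - \left(-3 + \frac{4}{3} \cdot \frac{1}{72}\right) = 20076 - \left(-3 + \frac{1}{54}\right) = 20076 - - \frac{161}{54} = 20076 + \frac{161}{54} = \frac{1084265}{54} \approx 20079.0$)
$y{\left(r \right)} = \frac{20}{61}$ ($y{\left(r \right)} = \left(-20\right) \left(- \frac{1}{61}\right) = \frac{20}{61}$)
$\frac{y{\left(L{\left(5 \right)} \right)}}{h} = \frac{20}{61 \cdot \frac{1084265}{54}} = \frac{20}{61} \cdot \frac{54}{1084265} = \frac{216}{13228033}$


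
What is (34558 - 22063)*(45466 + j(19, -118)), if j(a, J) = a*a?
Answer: 572608365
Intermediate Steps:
j(a, J) = a²
(34558 - 22063)*(45466 + j(19, -118)) = (34558 - 22063)*(45466 + 19²) = 12495*(45466 + 361) = 12495*45827 = 572608365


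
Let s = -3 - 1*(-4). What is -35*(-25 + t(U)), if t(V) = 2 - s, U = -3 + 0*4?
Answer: 840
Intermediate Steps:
U = -3 (U = -3 + 0 = -3)
s = 1 (s = -3 + 4 = 1)
t(V) = 1 (t(V) = 2 - 1*1 = 2 - 1 = 1)
-35*(-25 + t(U)) = -35*(-25 + 1) = -35*(-24) = 840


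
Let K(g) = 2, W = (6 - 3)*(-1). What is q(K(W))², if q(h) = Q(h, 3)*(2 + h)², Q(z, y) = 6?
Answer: 9216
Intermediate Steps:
W = -3 (W = 3*(-1) = -3)
q(h) = 6*(2 + h)²
q(K(W))² = (6*(2 + 2)²)² = (6*4²)² = (6*16)² = 96² = 9216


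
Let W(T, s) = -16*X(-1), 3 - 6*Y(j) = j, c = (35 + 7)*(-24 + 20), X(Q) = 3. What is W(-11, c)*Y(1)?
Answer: -16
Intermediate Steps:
c = -168 (c = 42*(-4) = -168)
Y(j) = ½ - j/6
W(T, s) = -48 (W(T, s) = -16*3 = -48)
W(-11, c)*Y(1) = -48*(½ - ⅙*1) = -48*(½ - ⅙) = -48*⅓ = -16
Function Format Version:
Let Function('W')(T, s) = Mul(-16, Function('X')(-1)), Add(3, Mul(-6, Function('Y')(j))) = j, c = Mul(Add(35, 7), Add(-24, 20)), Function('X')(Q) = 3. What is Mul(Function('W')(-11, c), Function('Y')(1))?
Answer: -16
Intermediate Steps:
c = -168 (c = Mul(42, -4) = -168)
Function('Y')(j) = Add(Rational(1, 2), Mul(Rational(-1, 6), j))
Function('W')(T, s) = -48 (Function('W')(T, s) = Mul(-16, 3) = -48)
Mul(Function('W')(-11, c), Function('Y')(1)) = Mul(-48, Add(Rational(1, 2), Mul(Rational(-1, 6), 1))) = Mul(-48, Add(Rational(1, 2), Rational(-1, 6))) = Mul(-48, Rational(1, 3)) = -16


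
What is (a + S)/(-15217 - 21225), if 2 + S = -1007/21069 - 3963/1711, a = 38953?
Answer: -1404061677685/1313699808078 ≈ -1.0688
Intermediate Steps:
S = -157317542/36049059 (S = -2 + (-1007/21069 - 3963/1711) = -2 - 85219424/36049059 = -157317542/36049059 ≈ -4.3640)
(a + S)/(-15217 - 21225) = (38953 - 157317542/36049059)/(-15217 - 21225) = (1404061677685/36049059)/(-36442) = (1404061677685/36049059)*(-1/36442) = -1404061677685/1313699808078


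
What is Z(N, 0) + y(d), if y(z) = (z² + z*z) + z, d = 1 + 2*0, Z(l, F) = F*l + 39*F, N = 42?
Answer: 3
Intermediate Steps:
Z(l, F) = 39*F + F*l
d = 1 (d = 1 + 0 = 1)
y(z) = z + 2*z² (y(z) = (z² + z²) + z = 2*z² + z = z + 2*z²)
Z(N, 0) + y(d) = 0*(39 + 42) + 1*(1 + 2*1) = 0*81 + 1*(1 + 2) = 0 + 1*3 = 0 + 3 = 3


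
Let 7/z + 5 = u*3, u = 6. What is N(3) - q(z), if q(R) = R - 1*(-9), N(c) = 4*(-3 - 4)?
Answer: -488/13 ≈ -37.538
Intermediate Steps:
N(c) = -28 (N(c) = 4*(-7) = -28)
z = 7/13 (z = 7/(-5 + 6*3) = 7/(-5 + 18) = 7/13 ≈ 0.53846)
q(R) = 9 + R (q(R) = R + 9 = 9 + R)
N(3) - q(z) = -28 - (9 + 7/13) = -28 - 1*124/13 = -28 - 124/13 = -488/13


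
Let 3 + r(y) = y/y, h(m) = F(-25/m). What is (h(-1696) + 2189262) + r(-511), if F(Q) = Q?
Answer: 3712984985/1696 ≈ 2.1893e+6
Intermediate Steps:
h(m) = -25/m
r(y) = -2 (r(y) = -3 + y/y = -3 + 1 = -2)
(h(-1696) + 2189262) + r(-511) = (-25/(-1696) + 2189262) - 2 = (-25*(-1/1696) + 2189262) - 2 = (25/1696 + 2189262) - 2 = 3712988377/1696 - 2 = 3712984985/1696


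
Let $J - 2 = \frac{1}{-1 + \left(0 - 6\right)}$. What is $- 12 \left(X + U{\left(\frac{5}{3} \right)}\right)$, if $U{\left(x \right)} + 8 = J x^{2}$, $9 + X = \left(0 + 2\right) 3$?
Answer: $\frac{1472}{21} \approx 70.095$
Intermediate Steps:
$X = -3$ ($X = -9 + \left(0 + 2\right) 3 = -9 + 2 \cdot 3 = -9 + 6 = -3$)
$J = \frac{13}{7}$ ($J = 2 + \frac{1}{-1 + \left(0 - 6\right)} = 2 + \frac{1}{-1 - 6} = 2 + \frac{1}{-7} = 2 - \frac{1}{7} = \frac{13}{7} \approx 1.8571$)
$U{\left(x \right)} = -8 + \frac{13 x^{2}}{7}$
$- 12 \left(X + U{\left(\frac{5}{3} \right)}\right) = - 12 \left(-3 - \left(8 - \frac{13 \left(\frac{5}{3}\right)^{2}}{7}\right)\right) = - 12 \left(-3 + \left(-8 + \frac{13}{7} \cdot \frac{25}{9}\right)\right) = - 12 \left(-3 + \left(-8 + \frac{325}{63}\right)\right) = - 12 \left(-3 - \frac{179}{63}\right) = \left(-12\right) \left(- \frac{368}{63}\right) = \frac{1472}{21}$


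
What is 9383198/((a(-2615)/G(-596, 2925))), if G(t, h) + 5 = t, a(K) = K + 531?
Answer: 2819650999/1042 ≈ 2.7060e+6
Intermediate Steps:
a(K) = 531 + K
G(t, h) = -5 + t
9383198/((a(-2615)/G(-596, 2925))) = 9383198/(((531 - 2615)/(-5 - 596))) = 9383198/((-2084/(-601))) = 9383198/((-2084*(-1/601))) = 9383198/(2084/601) = 9383198*(601/2084) = 2819650999/1042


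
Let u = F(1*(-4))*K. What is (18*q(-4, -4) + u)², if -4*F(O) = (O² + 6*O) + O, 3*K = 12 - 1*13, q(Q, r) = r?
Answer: 5329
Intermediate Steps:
K = -⅓ (K = (12 - 1*13)/3 = (12 - 13)/3 = (⅓)*(-1) = -⅓ ≈ -0.33333)
F(O) = -7*O/4 - O²/4 (F(O) = -((O² + 6*O) + O)/4 = -(O² + 7*O)/4 = -7*O/4 - O²/4)
u = -1 (u = -1*(-4)*(7 + 1*(-4))/4*(-⅓) = -¼*(-4)*(7 - 4)*(-⅓) = -¼*(-4)*3*(-⅓) = 3*(-⅓) = -1)
(18*q(-4, -4) + u)² = (18*(-4) - 1)² = (-72 - 1)² = (-73)² = 5329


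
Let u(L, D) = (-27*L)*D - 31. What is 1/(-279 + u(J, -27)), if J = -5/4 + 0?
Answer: -4/4885 ≈ -0.00081883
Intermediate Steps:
J = -5/4 (J = -5*¼ + 0 = -5/4 + 0 = -5/4 ≈ -1.2500)
u(L, D) = -31 - 27*D*L (u(L, D) = -27*D*L - 31 = -31 - 27*D*L)
1/(-279 + u(J, -27)) = 1/(-279 + (-31 - 27*(-27)*(-5/4))) = 1/(-279 + (-31 - 3645/4)) = 1/(-279 - 3769/4) = 1/(-4885/4) = -4/4885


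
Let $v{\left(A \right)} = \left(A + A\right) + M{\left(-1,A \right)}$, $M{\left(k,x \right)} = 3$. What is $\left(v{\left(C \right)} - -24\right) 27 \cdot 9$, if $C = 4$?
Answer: $8505$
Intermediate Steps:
$v{\left(A \right)} = 3 + 2 A$ ($v{\left(A \right)} = \left(A + A\right) + 3 = 2 A + 3 = 3 + 2 A$)
$\left(v{\left(C \right)} - -24\right) 27 \cdot 9 = \left(\left(3 + 2 \cdot 4\right) - -24\right) 27 \cdot 9 = \left(\left(3 + 8\right) + 24\right) 27 \cdot 9 = \left(11 + 24\right) 27 \cdot 9 = 35 \cdot 27 \cdot 9 = 945 \cdot 9 = 8505$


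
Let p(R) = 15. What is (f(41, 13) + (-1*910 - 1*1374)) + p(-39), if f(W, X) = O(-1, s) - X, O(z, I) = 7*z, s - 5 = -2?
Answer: -2289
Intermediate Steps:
s = 3 (s = 5 - 2 = 3)
f(W, X) = -7 - X (f(W, X) = 7*(-1) - X = -7 - X)
(f(41, 13) + (-1*910 - 1*1374)) + p(-39) = ((-7 - 1*13) + (-1*910 - 1*1374)) + 15 = ((-7 - 13) + (-910 - 1374)) + 15 = (-20 - 2284) + 15 = -2304 + 15 = -2289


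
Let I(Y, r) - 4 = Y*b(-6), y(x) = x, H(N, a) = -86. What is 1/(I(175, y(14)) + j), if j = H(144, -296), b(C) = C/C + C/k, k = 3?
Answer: -1/257 ≈ -0.0038911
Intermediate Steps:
b(C) = 1 + C/3 (b(C) = C/C + C/3 = 1 + C*(⅓) = 1 + C/3)
j = -86
I(Y, r) = 4 - Y (I(Y, r) = 4 + Y*(1 + (⅓)*(-6)) = 4 + Y*(1 - 2) = 4 + Y*(-1) = 4 - Y)
1/(I(175, y(14)) + j) = 1/((4 - 1*175) - 86) = 1/((4 - 175) - 86) = 1/(-171 - 86) = 1/(-257) = -1/257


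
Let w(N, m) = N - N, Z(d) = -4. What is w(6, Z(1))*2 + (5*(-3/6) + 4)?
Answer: 3/2 ≈ 1.5000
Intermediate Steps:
w(N, m) = 0
w(6, Z(1))*2 + (5*(-3/6) + 4) = 0*2 + (5*(-3/6) + 4) = 0 + (5*(-3*⅙) + 4) = 0 + (5*(-½) + 4) = 0 + (-5/2 + 4) = 0 + 3/2 = 3/2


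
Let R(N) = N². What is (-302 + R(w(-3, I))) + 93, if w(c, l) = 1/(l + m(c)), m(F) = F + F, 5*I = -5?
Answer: -10240/49 ≈ -208.98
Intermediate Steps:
I = -1 (I = (⅕)*(-5) = -1)
m(F) = 2*F
w(c, l) = 1/(l + 2*c)
(-302 + R(w(-3, I))) + 93 = (-302 + (1/(-1 + 2*(-3)))²) + 93 = (-302 + (1/(-1 - 6))²) + 93 = (-302 + (1/(-7))²) + 93 = (-302 + (-⅐)²) + 93 = (-302 + 1/49) + 93 = -14797/49 + 93 = -10240/49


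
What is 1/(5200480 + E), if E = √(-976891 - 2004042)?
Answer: 5200480/27044995211333 - I*√2980933/27044995211333 ≈ 1.9229e-7 - 6.3839e-11*I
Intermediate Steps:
E = I*√2980933 (E = √(-2980933) = I*√2980933 ≈ 1726.5*I)
1/(5200480 + E) = 1/(5200480 + I*√2980933)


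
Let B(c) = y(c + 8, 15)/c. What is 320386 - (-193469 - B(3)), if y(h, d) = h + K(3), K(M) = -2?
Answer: 513858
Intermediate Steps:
y(h, d) = -2 + h (y(h, d) = h - 2 = -2 + h)
B(c) = (6 + c)/c (B(c) = (-2 + (c + 8))/c = (-2 + (8 + c))/c = (6 + c)/c)
320386 - (-193469 - B(3)) = 320386 - (-193469 - (6 + 3)/3) = 320386 - (-193469 - 9/3) = 320386 - (-193469 - 1*3) = 320386 - (-193469 - 3) = 320386 - 1*(-193472) = 320386 + 193472 = 513858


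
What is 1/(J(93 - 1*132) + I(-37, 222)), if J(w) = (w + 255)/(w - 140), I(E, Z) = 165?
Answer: 179/29319 ≈ 0.0061053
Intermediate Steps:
J(w) = (255 + w)/(-140 + w)
1/(J(93 - 1*132) + I(-37, 222)) = 1/((255 + (93 - 1*132))/(-140 + (93 - 1*132)) + 165) = 1/((255 + (93 - 132))/(-140 + (93 - 132)) + 165) = 1/((255 - 39)/(-140 - 39) + 165) = 1/(216/(-179) + 165) = 1/(-1/179*216 + 165) = 1/(-216/179 + 165) = 1/(29319/179) = 179/29319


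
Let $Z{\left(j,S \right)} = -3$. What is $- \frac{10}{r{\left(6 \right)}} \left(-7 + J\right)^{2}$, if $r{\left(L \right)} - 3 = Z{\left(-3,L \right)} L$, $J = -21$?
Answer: $\frac{1568}{3} \approx 522.67$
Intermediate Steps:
$r{\left(L \right)} = 3 - 3 L$
$- \frac{10}{r{\left(6 \right)}} \left(-7 + J\right)^{2} = - \frac{10}{3 - 18} \left(-7 - 21\right)^{2} = - \frac{10}{3 - 18} \left(-28\right)^{2} = - \frac{10}{-15} \cdot 784 = \left(-10\right) \left(- \frac{1}{15}\right) 784 = \frac{2}{3} \cdot 784 = \frac{1568}{3}$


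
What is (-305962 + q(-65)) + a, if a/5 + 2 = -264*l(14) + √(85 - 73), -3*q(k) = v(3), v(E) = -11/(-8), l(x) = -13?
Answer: -6931499/24 + 10*√3 ≈ -2.8880e+5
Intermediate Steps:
v(E) = 11/8 (v(E) = -11*(-⅛) = 11/8)
q(k) = -11/24 (q(k) = -⅓*11/8 = -11/24)
a = 17150 + 10*√3 (a = -10 + 5*(-264*(-13) + √(85 - 73)) = -10 + 5*(3432 + √12) = -10 + 5*(3432 + 2*√3) = -10 + (17160 + 10*√3) = 17150 + 10*√3 ≈ 17167.)
(-305962 + q(-65)) + a = (-305962 - 11/24) + (17150 + 10*√3) = -7343099/24 + (17150 + 10*√3) = -6931499/24 + 10*√3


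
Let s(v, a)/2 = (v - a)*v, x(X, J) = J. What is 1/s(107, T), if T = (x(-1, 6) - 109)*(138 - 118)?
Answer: 1/463738 ≈ 2.1564e-6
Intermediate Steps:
T = -2060 (T = (6 - 109)*(138 - 118) = -103*20 = -2060)
s(v, a) = 2*v*(v - a) (s(v, a) = 2*((v - a)*v) = 2*(v*(v - a)) = 2*v*(v - a))
1/s(107, T) = 1/(2*107*(107 - 1*(-2060))) = 1/(2*107*(107 + 2060)) = 1/(2*107*2167) = 1/463738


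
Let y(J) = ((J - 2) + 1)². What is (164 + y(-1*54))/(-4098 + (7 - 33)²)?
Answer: -3189/3422 ≈ -0.93191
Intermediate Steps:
y(J) = (-1 + J)² (y(J) = ((-2 + J) + 1)² = (-1 + J)²)
(164 + y(-1*54))/(-4098 + (7 - 33)²) = (164 + (-1 - 1*54)²)/(-4098 + (7 - 33)²) = (164 + (-1 - 54)²)/(-4098 + (-26)²) = (164 + (-55)²)/(-4098 + 676) = (164 + 3025)/(-3422) = 3189*(-1/3422) = -3189/3422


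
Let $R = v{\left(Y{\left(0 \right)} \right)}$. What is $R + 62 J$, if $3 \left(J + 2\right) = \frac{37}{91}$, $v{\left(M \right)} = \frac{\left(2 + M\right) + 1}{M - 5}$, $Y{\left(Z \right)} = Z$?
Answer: $- \frac{158609}{1365} \approx -116.2$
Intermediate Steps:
$v{\left(M \right)} = \frac{3 + M}{-5 + M}$
$J = - \frac{509}{273}$ ($J = -2 + \frac{37 \cdot \frac{1}{91}}{3} = -2 + \frac{1}{3} \cdot \frac{37}{91} = -2 + \frac{37}{273} = - \frac{509}{273} \approx -1.8645$)
$R = - \frac{3}{5}$ ($R = \frac{3 + 0}{-5 + 0} = \frac{1}{-5} \cdot 3 = \left(- \frac{1}{5}\right) 3 = - \frac{3}{5} \approx -0.6$)
$R + 62 J = - \frac{3}{5} + 62 \left(- \frac{509}{273}\right) = - \frac{3}{5} - \frac{31558}{273} = - \frac{158609}{1365}$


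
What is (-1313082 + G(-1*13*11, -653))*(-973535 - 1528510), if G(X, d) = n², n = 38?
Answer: 3281777299710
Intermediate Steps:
G(X, d) = 1444 (G(X, d) = 38² = 1444)
(-1313082 + G(-1*13*11, -653))*(-973535 - 1528510) = (-1313082 + 1444)*(-973535 - 1528510) = -1311638*(-2502045) = 3281777299710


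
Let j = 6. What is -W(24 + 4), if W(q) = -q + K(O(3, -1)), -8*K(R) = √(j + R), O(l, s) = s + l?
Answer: 28 + √2/4 ≈ 28.354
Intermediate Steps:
O(l, s) = l + s
K(R) = -√(6 + R)/8
W(q) = -q - √2/4 (W(q) = -q - √(6 + (3 - 1))/8 = -q - √(6 + 2)/8 = -q - √2/4)
-W(24 + 4) = -(-(24 + 4) - √2/4) = -(-1*28 - √2/4) = -(-28 - √2/4) = 28 + √2/4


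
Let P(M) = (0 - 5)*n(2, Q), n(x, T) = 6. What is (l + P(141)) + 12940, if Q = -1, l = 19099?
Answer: 32009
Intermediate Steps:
P(M) = -30 (P(M) = (0 - 5)*6 = -5*6 = -30)
(l + P(141)) + 12940 = (19099 - 30) + 12940 = 19069 + 12940 = 32009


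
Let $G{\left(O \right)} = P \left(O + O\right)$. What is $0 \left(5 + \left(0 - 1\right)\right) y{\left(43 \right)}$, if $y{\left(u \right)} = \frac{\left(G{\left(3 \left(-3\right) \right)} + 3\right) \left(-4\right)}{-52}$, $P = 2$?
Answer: $0$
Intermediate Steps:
$G{\left(O \right)} = 4 O$ ($G{\left(O \right)} = 2 \left(O + O\right) = 2 \cdot 2 O = 4 O$)
$y{\left(u \right)} = - \frac{33}{13}$ ($y{\left(u \right)} = \frac{\left(4 \cdot 3 \left(-3\right) + 3\right) \left(-4\right)}{-52} = \left(4 \left(-9\right) + 3\right) \left(-4\right) \left(- \frac{1}{52}\right) = \left(-36 + 3\right) \left(-4\right) \left(- \frac{1}{52}\right) = \left(-33\right) \left(-4\right) \left(- \frac{1}{52}\right) = 132 \left(- \frac{1}{52}\right) = - \frac{33}{13}$)
$0 \left(5 + \left(0 - 1\right)\right) y{\left(43 \right)} = 0 \left(5 + \left(0 - 1\right)\right) \left(- \frac{33}{13}\right) = 0 \left(5 - 1\right) \left(- \frac{33}{13}\right) = 0 \cdot 4 \left(- \frac{33}{13}\right) = 0 \left(- \frac{33}{13}\right) = 0$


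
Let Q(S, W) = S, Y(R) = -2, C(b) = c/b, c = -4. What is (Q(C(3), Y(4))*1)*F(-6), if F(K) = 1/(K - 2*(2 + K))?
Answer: -2/3 ≈ -0.66667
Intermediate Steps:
C(b) = -4/b
F(K) = 1/(-4 - K) (F(K) = 1/(K + (-4 - 2*K)) = 1/(-4 - K))
(Q(C(3), Y(4))*1)*F(-6) = (-4/3*1)*(-1/(4 - 6)) = (-4*1/3*1)*(-1/(-2)) = (-4/3*1)*(-1*(-1/2)) = -4/3*1/2 = -2/3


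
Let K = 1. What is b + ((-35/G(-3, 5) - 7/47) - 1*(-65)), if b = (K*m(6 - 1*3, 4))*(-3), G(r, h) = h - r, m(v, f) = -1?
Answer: 23867/376 ≈ 63.476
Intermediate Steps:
b = 3 (b = (1*(-1))*(-3) = -1*(-3) = 3)
b + ((-35/G(-3, 5) - 7/47) - 1*(-65)) = 3 + ((-35/(5 - 1*(-3)) - 7/47) - 1*(-65)) = 3 + ((-35/(5 + 3) - 7*1/47) + 65) = 3 + ((-35/8 - 7/47) + 65) = 3 + (-1701/376 + 65) = 3 + 22739/376 = 23867/376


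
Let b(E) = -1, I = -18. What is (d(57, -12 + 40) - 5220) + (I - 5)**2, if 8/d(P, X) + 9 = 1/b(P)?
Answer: -23459/5 ≈ -4691.8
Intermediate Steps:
d(P, X) = -4/5 (d(P, X) = 8/(-9 + 1/(-1)) = 8/(-9 - 1) = 8/(-10) = 8*(-1/10) = -4/5)
(d(57, -12 + 40) - 5220) + (I - 5)**2 = (-4/5 - 5220) + (-18 - 5)**2 = -26104/5 + (-23)**2 = -26104/5 + 529 = -23459/5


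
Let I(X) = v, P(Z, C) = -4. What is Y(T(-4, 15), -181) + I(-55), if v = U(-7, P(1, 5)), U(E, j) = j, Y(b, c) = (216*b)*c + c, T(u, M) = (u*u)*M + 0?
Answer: -9383225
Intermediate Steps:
T(u, M) = M*u**2 (T(u, M) = u**2*M + 0 = M*u**2 + 0 = M*u**2)
Y(b, c) = c + 216*b*c (Y(b, c) = 216*b*c + c = c + 216*b*c)
v = -4
I(X) = -4
Y(T(-4, 15), -181) + I(-55) = -181*(1 + 216*(15*(-4)**2)) - 4 = -181*(1 + 216*(15*16)) - 4 = -181*(1 + 216*240) - 4 = -181*(1 + 51840) - 4 = -181*51841 - 4 = -9383221 - 4 = -9383225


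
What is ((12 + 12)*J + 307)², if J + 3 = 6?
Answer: 143641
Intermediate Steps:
J = 3 (J = -3 + 6 = 3)
((12 + 12)*J + 307)² = ((12 + 12)*3 + 307)² = (24*3 + 307)² = (72 + 307)² = 379² = 143641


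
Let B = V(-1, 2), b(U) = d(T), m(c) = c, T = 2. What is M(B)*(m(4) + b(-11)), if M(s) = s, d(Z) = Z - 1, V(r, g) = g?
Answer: 10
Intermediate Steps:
d(Z) = -1 + Z
b(U) = 1 (b(U) = -1 + 2 = 1)
B = 2
M(B)*(m(4) + b(-11)) = 2*(4 + 1) = 2*5 = 10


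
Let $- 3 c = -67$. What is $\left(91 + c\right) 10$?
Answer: $\frac{3400}{3} \approx 1133.3$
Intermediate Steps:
$c = \frac{67}{3}$ ($c = \left(- \frac{1}{3}\right) \left(-67\right) = \frac{67}{3} \approx 22.333$)
$\left(91 + c\right) 10 = \left(91 + \frac{67}{3}\right) 10 = \frac{340}{3} \cdot 10 = \frac{3400}{3}$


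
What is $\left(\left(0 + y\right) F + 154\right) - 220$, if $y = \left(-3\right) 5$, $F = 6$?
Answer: $-156$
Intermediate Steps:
$y = -15$
$\left(\left(0 + y\right) F + 154\right) - 220 = \left(\left(0 - 15\right) 6 + 154\right) - 220 = \left(\left(-15\right) 6 + 154\right) - 220 = \left(-90 + 154\right) - 220 = 64 - 220 = -156$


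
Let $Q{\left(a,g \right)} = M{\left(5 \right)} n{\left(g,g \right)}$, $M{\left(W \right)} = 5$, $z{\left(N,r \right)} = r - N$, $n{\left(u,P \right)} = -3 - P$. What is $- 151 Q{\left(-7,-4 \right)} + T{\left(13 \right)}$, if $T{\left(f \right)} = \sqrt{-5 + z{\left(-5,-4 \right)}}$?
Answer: $-755 + 2 i \approx -755.0 + 2.0 i$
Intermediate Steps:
$Q{\left(a,g \right)} = -15 - 5 g$ ($Q{\left(a,g \right)} = 5 \left(-3 - g\right) = -15 - 5 g$)
$T{\left(f \right)} = 2 i$ ($T{\left(f \right)} = \sqrt{-5 - -1} = \sqrt{-5 + \left(-4 + 5\right)} = \sqrt{-5 + 1} = \sqrt{-4} = 2 i$)
$- 151 Q{\left(-7,-4 \right)} + T{\left(13 \right)} = - 151 \left(-15 - -20\right) + 2 i = - 151 \left(-15 + 20\right) + 2 i = \left(-151\right) 5 + 2 i = -755 + 2 i$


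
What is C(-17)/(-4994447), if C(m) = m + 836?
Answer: -819/4994447 ≈ -0.00016398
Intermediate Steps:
C(m) = 836 + m
C(-17)/(-4994447) = (836 - 17)/(-4994447) = 819*(-1/4994447) = -819/4994447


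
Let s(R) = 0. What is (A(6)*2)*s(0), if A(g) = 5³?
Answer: 0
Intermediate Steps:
A(g) = 125
(A(6)*2)*s(0) = (125*2)*0 = 250*0 = 0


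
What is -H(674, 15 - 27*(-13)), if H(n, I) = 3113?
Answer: -3113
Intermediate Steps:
-H(674, 15 - 27*(-13)) = -1*3113 = -3113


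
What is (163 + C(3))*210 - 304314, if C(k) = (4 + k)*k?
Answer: -265674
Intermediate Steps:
C(k) = k*(4 + k)
(163 + C(3))*210 - 304314 = (163 + 3*(4 + 3))*210 - 304314 = (163 + 3*7)*210 - 304314 = (163 + 21)*210 - 304314 = 184*210 - 304314 = 38640 - 304314 = -265674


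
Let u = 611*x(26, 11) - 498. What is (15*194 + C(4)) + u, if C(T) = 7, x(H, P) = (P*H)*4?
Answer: 701403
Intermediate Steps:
x(H, P) = 4*H*P (x(H, P) = (H*P)*4 = 4*H*P)
u = 698486 (u = 611*(4*26*11) - 498 = 611*1144 - 498 = 698984 - 498 = 698486)
(15*194 + C(4)) + u = (15*194 + 7) + 698486 = (2910 + 7) + 698486 = 2917 + 698486 = 701403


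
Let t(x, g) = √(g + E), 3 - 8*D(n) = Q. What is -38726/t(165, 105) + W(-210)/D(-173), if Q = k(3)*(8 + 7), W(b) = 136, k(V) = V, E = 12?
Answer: -544/21 - 38726*√13/39 ≈ -3606.1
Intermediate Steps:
Q = 45 (Q = 3*(8 + 7) = 3*15 = 45)
D(n) = -21/4 (D(n) = 3/8 - ⅛*45 = 3/8 - 45/8 = -21/4)
t(x, g) = √(12 + g) (t(x, g) = √(g + 12) = √(12 + g))
-38726/t(165, 105) + W(-210)/D(-173) = -38726/√(12 + 105) + 136/(-21/4) = -38726*√13/39 + 136*(-4/21) = -38726*√13/39 - 544/21 = -544/21 - 38726*√13/39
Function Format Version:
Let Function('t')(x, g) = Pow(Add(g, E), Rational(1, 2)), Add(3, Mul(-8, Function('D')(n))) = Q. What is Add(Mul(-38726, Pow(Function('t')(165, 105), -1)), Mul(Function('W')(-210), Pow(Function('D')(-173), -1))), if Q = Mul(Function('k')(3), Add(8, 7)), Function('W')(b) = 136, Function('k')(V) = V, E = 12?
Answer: Add(Rational(-544, 21), Mul(Rational(-38726, 39), Pow(13, Rational(1, 2)))) ≈ -3606.1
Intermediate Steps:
Q = 45 (Q = Mul(3, Add(8, 7)) = Mul(3, 15) = 45)
Function('D')(n) = Rational(-21, 4) (Function('D')(n) = Add(Rational(3, 8), Mul(Rational(-1, 8), 45)) = Add(Rational(3, 8), Rational(-45, 8)) = Rational(-21, 4))
Function('t')(x, g) = Pow(Add(12, g), Rational(1, 2)) (Function('t')(x, g) = Pow(Add(g, 12), Rational(1, 2)) = Pow(Add(12, g), Rational(1, 2)))
Add(Mul(-38726, Pow(Function('t')(165, 105), -1)), Mul(Function('W')(-210), Pow(Function('D')(-173), -1))) = Add(Mul(-38726, Pow(Pow(Add(12, 105), Rational(1, 2)), -1)), Mul(136, Pow(Rational(-21, 4), -1))) = Add(Mul(-38726, Pow(Pow(117, Rational(1, 2)), -1)), Mul(136, Rational(-4, 21))) = Add(Mul(-38726, Pow(Mul(3, Pow(13, Rational(1, 2))), -1)), Rational(-544, 21)) = Add(Mul(-38726, Mul(Rational(1, 39), Pow(13, Rational(1, 2)))), Rational(-544, 21)) = Add(Mul(Rational(-38726, 39), Pow(13, Rational(1, 2))), Rational(-544, 21)) = Add(Rational(-544, 21), Mul(Rational(-38726, 39), Pow(13, Rational(1, 2))))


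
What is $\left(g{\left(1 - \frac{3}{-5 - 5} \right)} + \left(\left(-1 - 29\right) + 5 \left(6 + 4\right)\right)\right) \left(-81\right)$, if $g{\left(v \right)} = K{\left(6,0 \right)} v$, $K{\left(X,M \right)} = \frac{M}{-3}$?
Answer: $-1620$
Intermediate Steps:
$K{\left(X,M \right)} = - \frac{M}{3}$ ($K{\left(X,M \right)} = M \left(- \frac{1}{3}\right) = - \frac{M}{3}$)
$g{\left(v \right)} = 0$ ($g{\left(v \right)} = \left(- \frac{1}{3}\right) 0 v = 0 v = 0$)
$\left(g{\left(1 - \frac{3}{-5 - 5} \right)} + \left(\left(-1 - 29\right) + 5 \left(6 + 4\right)\right)\right) \left(-81\right) = \left(0 + \left(\left(-1 - 29\right) + 5 \left(6 + 4\right)\right)\right) \left(-81\right) = \left(0 + \left(-30 + 5 \cdot 10\right)\right) \left(-81\right) = \left(0 + \left(-30 + 50\right)\right) \left(-81\right) = \left(0 + 20\right) \left(-81\right) = 20 \left(-81\right) = -1620$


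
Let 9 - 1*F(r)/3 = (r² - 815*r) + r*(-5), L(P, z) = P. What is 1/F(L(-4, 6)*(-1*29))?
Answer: 1/245019 ≈ 4.0813e-6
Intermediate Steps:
F(r) = 27 - 3*r² + 2460*r (F(r) = 27 - 3*((r² - 815*r) + r*(-5)) = 27 - 3*((r² - 815*r) - 5*r) = 27 - 3*(r² - 820*r) = 27 + (-3*r² + 2460*r) = 27 - 3*r² + 2460*r)
1/F(L(-4, 6)*(-1*29)) = 1/(27 - 3*(-(-4)*29)² + 2460*(-(-4)*29)) = 1/(27 - 3*(-4*(-29))² + 2460*(-4*(-29))) = 1/(27 - 3*116² + 2460*116) = 1/(27 - 3*13456 + 285360) = 1/(27 - 40368 + 285360) = 1/245019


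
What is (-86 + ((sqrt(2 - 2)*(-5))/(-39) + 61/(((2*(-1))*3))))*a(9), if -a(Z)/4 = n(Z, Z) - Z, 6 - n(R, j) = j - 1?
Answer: -12694/3 ≈ -4231.3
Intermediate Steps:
n(R, j) = 7 - j (n(R, j) = 6 - (j - 1) = 6 - (-1 + j) = 6 + (1 - j) = 7 - j)
a(Z) = -28 + 8*Z (a(Z) = -4*((7 - Z) - Z) = -4*(7 - 2*Z) = -28 + 8*Z)
(-86 + ((sqrt(2 - 2)*(-5))/(-39) + 61/(((2*(-1))*3))))*a(9) = (-86 + ((sqrt(2 - 2)*(-5))/(-39) + 61/(((2*(-1))*3))))*(-28 + 8*9) = (-86 + ((sqrt(0)*(-5))*(-1/39) + 61/((-2*3))))*(-28 + 72) = (-86 + ((0*(-5))*(-1/39) + 61/(-6)))*44 = (-86 + (0*(-1/39) + 61*(-1/6)))*44 = (-86 + (0 - 61/6))*44 = (-86 - 61/6)*44 = -577/6*44 = -12694/3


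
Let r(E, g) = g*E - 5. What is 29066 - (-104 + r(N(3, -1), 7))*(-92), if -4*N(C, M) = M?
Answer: 19199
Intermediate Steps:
N(C, M) = -M/4
r(E, g) = -5 + E*g (r(E, g) = E*g - 5 = -5 + E*g)
29066 - (-104 + r(N(3, -1), 7))*(-92) = 29066 - (-104 + (-5 - ¼*(-1)*7))*(-92) = 29066 - (-104 + (-5 + (¼)*7))*(-92) = 29066 - (-104 + (-5 + 7/4))*(-92) = 29066 - (-104 - 13/4)*(-92) = 29066 - (-429)*(-92)/4 = 29066 - 1*9867 = 29066 - 9867 = 19199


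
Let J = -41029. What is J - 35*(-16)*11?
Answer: -34869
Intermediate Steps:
J - 35*(-16)*11 = -41029 - 35*(-16)*11 = -41029 + 560*11 = -41029 + 6160 = -34869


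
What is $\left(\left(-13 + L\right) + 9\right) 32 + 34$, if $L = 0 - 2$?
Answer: $-158$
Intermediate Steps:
$L = -2$
$\left(\left(-13 + L\right) + 9\right) 32 + 34 = \left(\left(-13 - 2\right) + 9\right) 32 + 34 = \left(-15 + 9\right) 32 + 34 = \left(-6\right) 32 + 34 = -192 + 34 = -158$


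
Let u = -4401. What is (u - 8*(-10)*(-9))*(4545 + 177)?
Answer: -24181362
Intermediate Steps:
(u - 8*(-10)*(-9))*(4545 + 177) = (-4401 - 8*(-10)*(-9))*(4545 + 177) = (-4401 + 80*(-9))*4722 = (-4401 - 720)*4722 = -5121*4722 = -24181362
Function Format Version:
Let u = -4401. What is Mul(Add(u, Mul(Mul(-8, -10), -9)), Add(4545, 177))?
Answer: -24181362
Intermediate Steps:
Mul(Add(u, Mul(Mul(-8, -10), -9)), Add(4545, 177)) = Mul(Add(-4401, Mul(Mul(-8, -10), -9)), Add(4545, 177)) = Mul(Add(-4401, Mul(80, -9)), 4722) = Mul(Add(-4401, -720), 4722) = Mul(-5121, 4722) = -24181362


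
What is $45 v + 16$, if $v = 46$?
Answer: $2086$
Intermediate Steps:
$45 v + 16 = 45 \cdot 46 + 16 = 2070 + 16 = 2086$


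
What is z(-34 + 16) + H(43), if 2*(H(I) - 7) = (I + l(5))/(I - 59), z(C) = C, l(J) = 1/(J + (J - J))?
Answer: -247/20 ≈ -12.350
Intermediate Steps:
l(J) = 1/J (l(J) = 1/(J + 0) = 1/J)
H(I) = 7 + (⅕ + I)/(2*(-59 + I)) (H(I) = 7 + ((I + 1/5)/(I - 59))/2 = 7 + ((I + ⅕)/(-59 + I))/2 = 7 + ((⅕ + I)/(-59 + I))/2 = 7 + (⅕ + I)/(2*(-59 + I)))
z(-34 + 16) + H(43) = (-34 + 16) + (-4129 + 75*43)/(10*(-59 + 43)) = -18 + (⅒)*(-4129 + 3225)/(-16) = -18 + (⅒)*(-1/16)*(-904) = -18 + 113/20 = -247/20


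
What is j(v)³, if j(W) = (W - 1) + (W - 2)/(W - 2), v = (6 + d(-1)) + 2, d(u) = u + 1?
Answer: 512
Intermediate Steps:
d(u) = 1 + u
v = 8 (v = (6 + (1 - 1)) + 2 = (6 + 0) + 2 = 6 + 2 = 8)
j(W) = W (j(W) = (-1 + W) + (-2 + W)/(-2 + W) = (-1 + W) + 1 = W)
j(v)³ = 8³ = 512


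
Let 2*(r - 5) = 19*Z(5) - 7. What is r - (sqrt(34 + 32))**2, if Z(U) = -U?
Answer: -112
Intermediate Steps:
r = -46 (r = 5 + (19*(-1*5) - 7)/2 = 5 + (19*(-5) - 7)/2 = 5 + (-95 - 7)/2 = 5 + (1/2)*(-102) = 5 - 51 = -46)
r - (sqrt(34 + 32))**2 = -46 - (sqrt(34 + 32))**2 = -46 - (sqrt(66))**2 = -46 - 1*66 = -46 - 66 = -112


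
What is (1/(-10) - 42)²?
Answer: 177241/100 ≈ 1772.4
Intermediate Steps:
(1/(-10) - 42)² = (-⅒ - 42)² = (-421/10)² = 177241/100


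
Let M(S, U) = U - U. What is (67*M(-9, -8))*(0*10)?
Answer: 0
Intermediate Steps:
M(S, U) = 0
(67*M(-9, -8))*(0*10) = (67*0)*(0*10) = 0*0 = 0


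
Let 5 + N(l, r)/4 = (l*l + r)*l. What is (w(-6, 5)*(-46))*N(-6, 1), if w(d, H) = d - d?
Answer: 0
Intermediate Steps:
w(d, H) = 0
N(l, r) = -20 + 4*l*(r + l²) (N(l, r) = -20 + 4*((l*l + r)*l) = -20 + 4*((l² + r)*l) = -20 + 4*((r + l²)*l) = -20 + 4*(l*(r + l²)) = -20 + 4*l*(r + l²))
(w(-6, 5)*(-46))*N(-6, 1) = (0*(-46))*(-20 + 4*(-6)³ + 4*(-6)*1) = 0*(-20 + 4*(-216) - 24) = 0*(-20 - 864 - 24) = 0*(-908) = 0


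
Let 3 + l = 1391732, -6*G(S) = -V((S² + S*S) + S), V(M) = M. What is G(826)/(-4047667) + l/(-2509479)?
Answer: -6204320115920/10157535335493 ≈ -0.61081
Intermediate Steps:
G(S) = S²/3 + S/6 (G(S) = -(-1)*((S² + S*S) + S)/6 = -(-1)*((S² + S²) + S)/6 = -(-1)*(2*S² + S)/6 = -(-1)*(S + 2*S²)/6 = -(-S - 2*S²)/6 = S²/3 + S/6)
l = 1391729 (l = -3 + 1391732 = 1391729)
G(826)/(-4047667) + l/(-2509479) = ((⅙)*826*(1 + 2*826))/(-4047667) + 1391729/(-2509479) = ((⅙)*826*(1 + 1652))*(-1/4047667) + 1391729*(-1/2509479) = ((⅙)*826*1653)*(-1/4047667) - 1391729/2509479 = 227563*(-1/4047667) - 1391729/2509479 = -227563/4047667 - 1391729/2509479 = -6204320115920/10157535335493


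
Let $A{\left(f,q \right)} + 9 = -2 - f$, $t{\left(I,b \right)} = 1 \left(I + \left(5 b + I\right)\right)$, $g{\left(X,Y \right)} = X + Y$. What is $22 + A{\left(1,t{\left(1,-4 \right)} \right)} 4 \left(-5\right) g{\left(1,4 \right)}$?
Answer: $1222$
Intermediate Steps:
$t{\left(I,b \right)} = 2 I + 5 b$ ($t{\left(I,b \right)} = 1 \left(I + \left(I + 5 b\right)\right) = 1 \left(2 I + 5 b\right) = 2 I + 5 b$)
$A{\left(f,q \right)} = -11 - f$ ($A{\left(f,q \right)} = -9 - \left(2 + f\right) = -11 - f$)
$22 + A{\left(1,t{\left(1,-4 \right)} \right)} 4 \left(-5\right) g{\left(1,4 \right)} = 22 + \left(-11 - 1\right) 4 \left(-5\right) \left(1 + 4\right) = 22 + \left(-11 - 1\right) \left(\left(-20\right) 5\right) = 22 - -1200 = 22 + 1200 = 1222$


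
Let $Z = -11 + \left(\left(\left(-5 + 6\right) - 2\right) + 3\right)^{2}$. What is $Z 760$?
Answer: $-5320$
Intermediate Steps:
$Z = -7$ ($Z = -11 + \left(\left(1 - 2\right) + 3\right)^{2} = -11 + \left(-1 + 3\right)^{2} = -11 + 2^{2} = -11 + 4 = -7$)
$Z 760 = \left(-7\right) 760 = -5320$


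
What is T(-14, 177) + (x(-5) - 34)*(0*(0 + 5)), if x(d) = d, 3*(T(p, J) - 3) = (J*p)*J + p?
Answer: -438611/3 ≈ -1.4620e+5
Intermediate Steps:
T(p, J) = 3 + p/3 + p*J²/3 (T(p, J) = 3 + ((J*p)*J + p)/3 = 3 + (p*J² + p)/3 = 3 + (p + p*J²)/3 = 3 + (p/3 + p*J²/3) = 3 + p/3 + p*J²/3)
T(-14, 177) + (x(-5) - 34)*(0*(0 + 5)) = (3 + (⅓)*(-14) + (⅓)*(-14)*177²) + (-5 - 34)*(0*(0 + 5)) = (3 - 14/3 + (⅓)*(-14)*31329) - 0*5 = (3 - 14/3 - 146202) - 39*0 = -438611/3 + 0 = -438611/3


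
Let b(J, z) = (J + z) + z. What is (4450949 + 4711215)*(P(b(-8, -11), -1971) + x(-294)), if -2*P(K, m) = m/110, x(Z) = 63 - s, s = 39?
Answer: 1509882981/5 ≈ 3.0198e+8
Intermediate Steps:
x(Z) = 24 (x(Z) = 63 - 1*39 = 63 - 39 = 24)
b(J, z) = J + 2*z
P(K, m) = -m/220 (P(K, m) = -m/(2*110) = -m/220)
(4450949 + 4711215)*(P(b(-8, -11), -1971) + x(-294)) = (4450949 + 4711215)*(-1/220*(-1971) + 24) = 9162164*(1971/220 + 24) = 9162164*(7251/220) = 1509882981/5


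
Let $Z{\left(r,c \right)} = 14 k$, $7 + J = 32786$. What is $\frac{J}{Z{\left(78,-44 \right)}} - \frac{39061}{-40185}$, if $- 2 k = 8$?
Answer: $- \frac{1315036699}{2250360} \approx -584.37$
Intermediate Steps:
$J = 32779$ ($J = -7 + 32786 = 32779$)
$k = -4$ ($k = \left(- \frac{1}{2}\right) 8 = -4$)
$Z{\left(r,c \right)} = -56$ ($Z{\left(r,c \right)} = 14 \left(-4\right) = -56$)
$\frac{J}{Z{\left(78,-44 \right)}} - \frac{39061}{-40185} = \frac{32779}{-56} - \frac{39061}{-40185} = 32779 \left(- \frac{1}{56}\right) - - \frac{39061}{40185} = - \frac{32779}{56} + \frac{39061}{40185} = - \frac{1315036699}{2250360}$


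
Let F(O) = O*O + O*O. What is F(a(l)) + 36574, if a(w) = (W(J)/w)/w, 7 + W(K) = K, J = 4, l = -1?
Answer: 36592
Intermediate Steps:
W(K) = -7 + K
a(w) = -3/w² (a(w) = ((-7 + 4)/w)/w = (-3/w)/w = -3/w²)
F(O) = 2*O² (F(O) = O² + O² = 2*O²)
F(a(l)) + 36574 = 2*(-3/(-1)²)² + 36574 = 2*(-3*1)² + 36574 = 2*(-3)² + 36574 = 2*9 + 36574 = 18 + 36574 = 36592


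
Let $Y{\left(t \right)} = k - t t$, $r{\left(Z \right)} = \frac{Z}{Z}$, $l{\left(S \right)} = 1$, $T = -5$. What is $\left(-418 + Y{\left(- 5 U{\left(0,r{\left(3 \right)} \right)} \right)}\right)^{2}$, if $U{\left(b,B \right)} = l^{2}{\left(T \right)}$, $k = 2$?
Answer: $194481$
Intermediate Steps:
$r{\left(Z \right)} = 1$
$U{\left(b,B \right)} = 1$ ($U{\left(b,B \right)} = 1^{2} = 1$)
$Y{\left(t \right)} = 2 - t^{2}$ ($Y{\left(t \right)} = 2 - t t = 2 - t^{2}$)
$\left(-418 + Y{\left(- 5 U{\left(0,r{\left(3 \right)} \right)} \right)}\right)^{2} = \left(-418 + \left(2 - \left(\left(-5\right) 1\right)^{2}\right)\right)^{2} = \left(-418 + \left(2 - \left(-5\right)^{2}\right)\right)^{2} = \left(-418 + \left(2 - 25\right)\right)^{2} = \left(-418 - 23\right)^{2} = \left(-441\right)^{2} = 194481$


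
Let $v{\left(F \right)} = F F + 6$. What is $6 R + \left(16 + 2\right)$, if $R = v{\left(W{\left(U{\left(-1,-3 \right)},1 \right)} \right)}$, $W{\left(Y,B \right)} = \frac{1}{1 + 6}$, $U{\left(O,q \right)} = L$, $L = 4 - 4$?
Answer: $\frac{2652}{49} \approx 54.122$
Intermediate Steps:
$L = 0$
$U{\left(O,q \right)} = 0$
$W{\left(Y,B \right)} = \frac{1}{7}$
$v{\left(F \right)} = 6 + F^{2}$ ($v{\left(F \right)} = F^{2} + 6 = 6 + F^{2}$)
$R = \frac{295}{49}$ ($R = 6 + \left(\frac{1}{7}\right)^{2} = 6 + \frac{1}{49} = \frac{295}{49} \approx 6.0204$)
$6 R + \left(16 + 2\right) = 6 \cdot \frac{295}{49} + \left(16 + 2\right) = \frac{1770}{49} + 18 = \frac{2652}{49}$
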